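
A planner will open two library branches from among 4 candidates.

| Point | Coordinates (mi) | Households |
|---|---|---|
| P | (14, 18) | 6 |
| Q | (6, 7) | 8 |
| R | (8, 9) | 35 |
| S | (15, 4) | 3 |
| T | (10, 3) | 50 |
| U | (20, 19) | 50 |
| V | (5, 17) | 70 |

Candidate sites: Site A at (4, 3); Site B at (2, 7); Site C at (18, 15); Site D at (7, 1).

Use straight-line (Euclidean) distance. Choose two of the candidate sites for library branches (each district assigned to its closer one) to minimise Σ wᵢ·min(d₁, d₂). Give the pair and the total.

{Site C, Site D}, total 1711.1

Evaluate every pair (each demand assigned to the nearer of the two):
  {Site C, Site D}: total = 1711.1
  {Site B, Site C}: total = 1719.2
  {Site A, Site C}: total = 1795.6
  {Site B, Site D}: total = 2369.4
  {Site A, Site B}: total = 2496.7
  {Site A, Site D}: total = 2694.9
Best pair: {Site C, Site D} with total 1711.1.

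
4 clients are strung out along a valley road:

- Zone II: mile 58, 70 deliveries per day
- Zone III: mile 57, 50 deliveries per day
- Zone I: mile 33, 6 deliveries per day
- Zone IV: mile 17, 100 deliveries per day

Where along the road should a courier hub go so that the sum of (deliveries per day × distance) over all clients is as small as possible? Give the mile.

For a sum of weighted absolute distances on a line, the optimum is the weighted median (not the mean). Total weight W = 226; half-weight = 113.
Sort by position and accumulate weight:
  mile 17 (Zone IV, w=100) → cum 100
  mile 33 (Zone I, w=6) → cum 106
  mile 57 (Zone III, w=50) → cum 156  ≥ 113 → median here
  mile 58 (Zone II, w=70) → cum 226
Optimal location: mile 57.

x = 57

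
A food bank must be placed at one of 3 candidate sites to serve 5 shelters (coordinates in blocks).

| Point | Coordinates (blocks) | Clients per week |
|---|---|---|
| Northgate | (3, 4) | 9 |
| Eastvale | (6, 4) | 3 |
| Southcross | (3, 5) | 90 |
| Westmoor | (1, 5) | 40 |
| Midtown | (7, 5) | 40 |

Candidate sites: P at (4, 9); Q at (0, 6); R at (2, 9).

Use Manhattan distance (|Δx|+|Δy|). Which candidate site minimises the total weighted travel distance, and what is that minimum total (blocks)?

Q, total 829 blocks

Total weighted distance at each candidate:
  P (4, 9): total = 1085
  Q (0, 6): total = 829
  R (2, 9): total = 1091
Minimum is at Q with total 829 blocks.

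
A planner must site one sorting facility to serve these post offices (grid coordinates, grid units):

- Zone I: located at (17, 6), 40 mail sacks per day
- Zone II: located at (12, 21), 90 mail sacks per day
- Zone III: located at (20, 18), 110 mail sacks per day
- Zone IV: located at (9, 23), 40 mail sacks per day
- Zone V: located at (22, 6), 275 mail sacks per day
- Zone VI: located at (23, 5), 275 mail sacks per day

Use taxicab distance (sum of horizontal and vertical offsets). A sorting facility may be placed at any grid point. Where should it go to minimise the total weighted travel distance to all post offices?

(22, 6)

Manhattan distance separates: Σwᵢ(|x−xᵢ|+|y−yᵢ|) = Σwᵢ|x−xᵢ| + Σwᵢ|y−yᵢ|, so x and y are optimised independently as 1-D weighted medians.
Total weight W = 830; half = 415.
x-coordinate, sorted with cumulative weight:
  x=9 (Zone IV, w=40) cum 40
  x=12 (Zone II, w=90) cum 130
  x=17 (Zone I, w=40) cum 170
  x=20 (Zone III, w=110) cum 280
  x=22 (Zone V, w=275) cum 555  ← median
  x=23 (Zone VI, w=275) cum 830
⇒ x* = 22
y-coordinate, sorted with cumulative weight:
  y=5 (Zone VI, w=275) cum 275
  y=6 (Zone I, w=40) cum 315
  y=6 (Zone V, w=275) cum 590  ← median
  y=18 (Zone III, w=110) cum 700
  y=21 (Zone II, w=90) cum 790
  y=23 (Zone IV, w=40) cum 830
⇒ y* = 6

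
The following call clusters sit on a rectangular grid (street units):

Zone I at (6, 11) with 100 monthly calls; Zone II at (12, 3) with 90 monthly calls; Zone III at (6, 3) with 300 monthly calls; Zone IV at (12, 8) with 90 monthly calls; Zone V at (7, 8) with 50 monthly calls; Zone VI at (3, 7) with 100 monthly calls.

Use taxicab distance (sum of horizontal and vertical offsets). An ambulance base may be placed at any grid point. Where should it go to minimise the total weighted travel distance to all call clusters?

(6, 3)

Manhattan distance separates: Σwᵢ(|x−xᵢ|+|y−yᵢ|) = Σwᵢ|x−xᵢ| + Σwᵢ|y−yᵢ|, so x and y are optimised independently as 1-D weighted medians.
Total weight W = 730; half = 365.
x-coordinate, sorted with cumulative weight:
  x=3 (Zone VI, w=100) cum 100
  x=6 (Zone I, w=100) cum 200
  x=6 (Zone III, w=300) cum 500  ← median
  x=7 (Zone V, w=50) cum 550
  x=12 (Zone II, w=90) cum 640
  x=12 (Zone IV, w=90) cum 730
⇒ x* = 6
y-coordinate, sorted with cumulative weight:
  y=3 (Zone II, w=90) cum 90
  y=3 (Zone III, w=300) cum 390  ← median
  y=7 (Zone VI, w=100) cum 490
  y=8 (Zone IV, w=90) cum 580
  y=8 (Zone V, w=50) cum 630
  y=11 (Zone I, w=100) cum 730
⇒ y* = 3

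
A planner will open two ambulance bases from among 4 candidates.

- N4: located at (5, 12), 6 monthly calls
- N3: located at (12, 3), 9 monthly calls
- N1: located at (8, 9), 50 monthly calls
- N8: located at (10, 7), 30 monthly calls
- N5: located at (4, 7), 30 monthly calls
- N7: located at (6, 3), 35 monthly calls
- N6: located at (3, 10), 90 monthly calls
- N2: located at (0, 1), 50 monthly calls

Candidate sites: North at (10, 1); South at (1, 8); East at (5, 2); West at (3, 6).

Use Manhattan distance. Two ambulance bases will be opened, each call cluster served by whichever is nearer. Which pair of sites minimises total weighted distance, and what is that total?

Evaluate every pair (each demand assigned to the nearer of the two):
  {East, West}: total = 1550
  {South, East}: total = 1670
  {North, West}: total = 1694
  {North, South}: total = 1754
  {South, West}: total = 1826
  {North, East}: total = 2226
Best pair: {East, West} with total 1550.

{East, West}, total 1550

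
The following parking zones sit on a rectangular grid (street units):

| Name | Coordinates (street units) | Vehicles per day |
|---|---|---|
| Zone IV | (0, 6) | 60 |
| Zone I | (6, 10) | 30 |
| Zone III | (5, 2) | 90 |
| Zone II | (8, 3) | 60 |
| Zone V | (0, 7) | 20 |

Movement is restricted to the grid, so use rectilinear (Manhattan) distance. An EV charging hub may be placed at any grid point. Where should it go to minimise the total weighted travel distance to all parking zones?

Manhattan distance separates: Σwᵢ(|x−xᵢ|+|y−yᵢ|) = Σwᵢ|x−xᵢ| + Σwᵢ|y−yᵢ|, so x and y are optimised independently as 1-D weighted medians.
Total weight W = 260; half = 130.
x-coordinate, sorted with cumulative weight:
  x=0 (Zone IV, w=60) cum 60
  x=0 (Zone V, w=20) cum 80
  x=5 (Zone III, w=90) cum 170  ← median
  x=6 (Zone I, w=30) cum 200
  x=8 (Zone II, w=60) cum 260
⇒ x* = 5
y-coordinate, sorted with cumulative weight:
  y=2 (Zone III, w=90) cum 90
  y=3 (Zone II, w=60) cum 150  ← median
  y=6 (Zone IV, w=60) cum 210
  y=7 (Zone V, w=20) cum 230
  y=10 (Zone I, w=30) cum 260
⇒ y* = 3

(5, 3)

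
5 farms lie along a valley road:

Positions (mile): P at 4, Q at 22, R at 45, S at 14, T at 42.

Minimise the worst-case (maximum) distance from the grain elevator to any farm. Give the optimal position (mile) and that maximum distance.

location 24.5, max distance 20.5

The 1-center on a line is the midpoint of the two extreme points: leftmost at 4, rightmost at 45.
Optimal location = (4 + 45)/2 = 24.5; maximum distance = (45 − 4)/2 = 20.5.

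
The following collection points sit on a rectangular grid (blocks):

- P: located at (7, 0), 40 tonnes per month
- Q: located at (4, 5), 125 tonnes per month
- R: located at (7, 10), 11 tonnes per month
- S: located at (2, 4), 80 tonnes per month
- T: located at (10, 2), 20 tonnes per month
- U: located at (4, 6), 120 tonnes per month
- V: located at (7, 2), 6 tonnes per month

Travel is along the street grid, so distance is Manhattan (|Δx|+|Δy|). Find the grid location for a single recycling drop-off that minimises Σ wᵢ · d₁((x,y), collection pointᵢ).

(4, 5)

Manhattan distance separates: Σwᵢ(|x−xᵢ|+|y−yᵢ|) = Σwᵢ|x−xᵢ| + Σwᵢ|y−yᵢ|, so x and y are optimised independently as 1-D weighted medians.
Total weight W = 402; half = 201.
x-coordinate, sorted with cumulative weight:
  x=2 (S, w=80) cum 80
  x=4 (Q, w=125) cum 205  ← median
  x=4 (U, w=120) cum 325
  x=7 (P, w=40) cum 365
  x=7 (R, w=11) cum 376
  x=7 (V, w=6) cum 382
  x=10 (T, w=20) cum 402
⇒ x* = 4
y-coordinate, sorted with cumulative weight:
  y=0 (P, w=40) cum 40
  y=2 (T, w=20) cum 60
  y=2 (V, w=6) cum 66
  y=4 (S, w=80) cum 146
  y=5 (Q, w=125) cum 271  ← median
  y=6 (U, w=120) cum 391
  y=10 (R, w=11) cum 402
⇒ y* = 5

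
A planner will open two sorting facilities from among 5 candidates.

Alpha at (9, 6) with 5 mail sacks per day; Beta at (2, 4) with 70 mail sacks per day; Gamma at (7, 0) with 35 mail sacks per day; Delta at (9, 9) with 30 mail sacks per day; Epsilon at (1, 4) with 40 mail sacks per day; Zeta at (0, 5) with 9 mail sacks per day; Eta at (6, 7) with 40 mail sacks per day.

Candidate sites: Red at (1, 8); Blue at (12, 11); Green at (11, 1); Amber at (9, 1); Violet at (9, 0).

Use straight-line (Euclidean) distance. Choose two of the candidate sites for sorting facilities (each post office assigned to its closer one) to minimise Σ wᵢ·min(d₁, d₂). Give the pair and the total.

Evaluate every pair (each demand assigned to the nearer of the two):
  {Red, Violet}: total = 1022.9
  {Red, Amber}: total = 1024.3
  {Red, Green}: total = 1094.1
  {Red, Blue}: total = 1168.4
  {Blue, Amber}: total = 1443.3
  {Blue, Violet}: total = 1510.6
  {Amber, Violet}: total = 1566.8
  {Green, Amber}: total = 1575.1
  {Green, Violet}: total = 1663.7
  {Blue, Green}: total = 1754.9
Best pair: {Red, Violet} with total 1022.9.

{Red, Violet}, total 1022.9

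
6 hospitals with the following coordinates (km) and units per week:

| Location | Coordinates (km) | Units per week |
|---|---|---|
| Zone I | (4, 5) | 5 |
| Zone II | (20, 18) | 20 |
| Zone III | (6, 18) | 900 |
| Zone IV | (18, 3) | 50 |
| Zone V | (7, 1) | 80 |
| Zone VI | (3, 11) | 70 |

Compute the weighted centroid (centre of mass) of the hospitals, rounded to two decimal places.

The minimiser of Σwᵢ‖p−pᵢ‖² is the weighted centroid p* = (Σwᵢpᵢ)/(Σwᵢ).
Σwᵢ = 1125.
Σwᵢxᵢ = 5·4 + 20·20 + 900·6 + 50·18 + 80·7 + 70·3 = 7490.
Σwᵢyᵢ = 5·5 + 20·18 + 900·18 + 50·3 + 80·1 + 70·11 = 17585.
x* = 7490/1125 = 6.66, y* = 17585/1125 = 15.63.

(6.66, 15.63)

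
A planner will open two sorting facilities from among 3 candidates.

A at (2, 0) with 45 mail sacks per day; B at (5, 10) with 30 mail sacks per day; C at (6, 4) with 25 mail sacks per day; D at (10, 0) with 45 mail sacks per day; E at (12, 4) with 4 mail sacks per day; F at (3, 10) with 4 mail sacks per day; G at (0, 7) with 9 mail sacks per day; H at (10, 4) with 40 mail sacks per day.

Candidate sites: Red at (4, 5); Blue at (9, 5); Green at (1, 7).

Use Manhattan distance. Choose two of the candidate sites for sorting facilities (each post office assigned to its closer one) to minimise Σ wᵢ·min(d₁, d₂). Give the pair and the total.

Evaluate every pair (each demand assigned to the nearer of the two):
  {Red, Blue}: total = 1014
  {Blue, Green}: total = 1065
  {Red, Green}: total = 1410
Best pair: {Red, Blue} with total 1014.

{Red, Blue}, total 1014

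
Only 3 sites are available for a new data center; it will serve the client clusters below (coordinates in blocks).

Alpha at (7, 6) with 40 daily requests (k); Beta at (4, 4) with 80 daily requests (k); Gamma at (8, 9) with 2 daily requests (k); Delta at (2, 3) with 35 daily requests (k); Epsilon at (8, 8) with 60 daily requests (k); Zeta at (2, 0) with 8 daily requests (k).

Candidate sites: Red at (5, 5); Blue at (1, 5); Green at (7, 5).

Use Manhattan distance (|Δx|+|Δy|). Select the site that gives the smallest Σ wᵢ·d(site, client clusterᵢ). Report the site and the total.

Red, total 893 blocks

Total weighted distance at each candidate:
  Red (5, 5): total = 893
  Blue (1, 5): total = 1375
  Green (7, 5): total = 935
Minimum is at Red with total 893 blocks.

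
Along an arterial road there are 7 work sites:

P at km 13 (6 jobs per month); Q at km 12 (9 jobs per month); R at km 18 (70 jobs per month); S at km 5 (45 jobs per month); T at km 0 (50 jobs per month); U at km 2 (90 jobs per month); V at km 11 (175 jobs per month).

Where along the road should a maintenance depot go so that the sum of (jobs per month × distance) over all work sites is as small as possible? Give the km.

For a sum of weighted absolute distances on a line, the optimum is the weighted median (not the mean). Total weight W = 445; half-weight = 222.5.
Sort by position and accumulate weight:
  km 0 (T, w=50) → cum 50
  km 2 (U, w=90) → cum 140
  km 5 (S, w=45) → cum 185
  km 11 (V, w=175) → cum 360  ≥ 222.5 → median here
  km 12 (Q, w=9) → cum 369
  km 13 (P, w=6) → cum 375
  km 18 (R, w=70) → cum 445
Optimal location: km 11.

x = 11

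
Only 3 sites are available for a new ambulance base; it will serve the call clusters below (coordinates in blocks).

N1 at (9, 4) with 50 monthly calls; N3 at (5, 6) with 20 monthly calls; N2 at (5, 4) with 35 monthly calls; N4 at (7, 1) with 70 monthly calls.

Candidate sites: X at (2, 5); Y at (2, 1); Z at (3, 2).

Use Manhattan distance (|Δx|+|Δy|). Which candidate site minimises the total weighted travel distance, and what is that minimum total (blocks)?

Z, total 1010 blocks

Total weighted distance at each candidate:
  X (2, 5): total = 1250
  Y (2, 1): total = 1220
  Z (3, 2): total = 1010
Minimum is at Z with total 1010 blocks.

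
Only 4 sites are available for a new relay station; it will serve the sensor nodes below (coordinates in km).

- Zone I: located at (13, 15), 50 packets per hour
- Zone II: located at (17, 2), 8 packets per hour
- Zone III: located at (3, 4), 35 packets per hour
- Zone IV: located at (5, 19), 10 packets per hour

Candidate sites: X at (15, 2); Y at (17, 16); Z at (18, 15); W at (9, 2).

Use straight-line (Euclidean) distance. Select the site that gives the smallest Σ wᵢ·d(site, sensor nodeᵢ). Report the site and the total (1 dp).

Total weighted distance at each candidate:
  X (15, 2): total = 1296.7
  Y (17, 16): total = 1087.2
  Z (18, 15): total = 1141.4
  W (9, 2): total = 1140.1
Minimum is at Y with total 1087.2 km.

Y, total 1087.2 km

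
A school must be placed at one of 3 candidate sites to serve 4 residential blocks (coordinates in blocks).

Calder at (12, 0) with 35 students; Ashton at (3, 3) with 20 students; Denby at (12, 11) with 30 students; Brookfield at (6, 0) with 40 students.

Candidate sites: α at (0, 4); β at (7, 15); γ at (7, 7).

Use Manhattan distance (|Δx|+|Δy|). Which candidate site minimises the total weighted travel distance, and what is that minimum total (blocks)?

Total weighted distance at each candidate:
  α (0, 4): total = 1610
  β (7, 15): total = 1930
  γ (7, 7): total = 1170
Minimum is at γ with total 1170 blocks.

γ, total 1170 blocks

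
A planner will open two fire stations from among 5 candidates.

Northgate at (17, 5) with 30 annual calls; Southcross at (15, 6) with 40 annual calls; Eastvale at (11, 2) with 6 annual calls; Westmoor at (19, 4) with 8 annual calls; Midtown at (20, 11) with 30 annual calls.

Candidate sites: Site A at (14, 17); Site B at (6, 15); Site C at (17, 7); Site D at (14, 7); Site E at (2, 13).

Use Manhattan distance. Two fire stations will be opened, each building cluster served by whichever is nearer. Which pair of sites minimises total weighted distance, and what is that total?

Evaluate every pair (each demand assigned to the nearer of the two):
  {Site C, Site D}: total = 438
  {Site A, Site C}: total = 496
  {Site B, Site C}: total = 496
  {Site C, Site E}: total = 496
  {Site A, Site D}: total = 642
  {Site B, Site D}: total = 642
  {Site D, Site E}: total = 642
  {Site A, Site B}: total = 1542
  {Site A, Site E}: total = 1542
  {Site B, Site E}: total = 2190
Best pair: {Site C, Site D} with total 438.

{Site C, Site D}, total 438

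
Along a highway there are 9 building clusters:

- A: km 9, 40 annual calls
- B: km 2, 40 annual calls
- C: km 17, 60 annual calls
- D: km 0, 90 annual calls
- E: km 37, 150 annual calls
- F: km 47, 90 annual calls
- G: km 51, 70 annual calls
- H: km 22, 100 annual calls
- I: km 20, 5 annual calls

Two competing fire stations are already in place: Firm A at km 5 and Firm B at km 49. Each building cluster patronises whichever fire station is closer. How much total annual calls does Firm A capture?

The indifferent point is the midpoint (5+49)/2 = 27; building clusters left of it (closer to Firm A at 5) go to Firm A, those right go to Firm B.
  D at 0 (w=90) → Firm A
  B at 2 (w=40) → Firm A
  A at 9 (w=40) → Firm A
  C at 17 (w=60) → Firm A
  I at 20 (w=5) → Firm A
  H at 22 (w=100) → Firm A
  E at 37 (w=150) → Firm B
  F at 47 (w=90) → Firm B
  G at 51 (w=70) → Firm B
Firm A captures 335; Firm B captures 310.

335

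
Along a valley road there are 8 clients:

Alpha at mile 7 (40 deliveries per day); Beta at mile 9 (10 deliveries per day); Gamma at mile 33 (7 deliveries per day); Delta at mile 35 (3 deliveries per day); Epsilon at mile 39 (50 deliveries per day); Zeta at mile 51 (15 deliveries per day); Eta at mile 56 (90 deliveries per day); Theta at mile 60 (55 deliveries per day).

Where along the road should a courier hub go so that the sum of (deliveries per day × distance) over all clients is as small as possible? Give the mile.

x = 56

For a sum of weighted absolute distances on a line, the optimum is the weighted median (not the mean). Total weight W = 270; half-weight = 135.
Sort by position and accumulate weight:
  mile 7 (Alpha, w=40) → cum 40
  mile 9 (Beta, w=10) → cum 50
  mile 33 (Gamma, w=7) → cum 57
  mile 35 (Delta, w=3) → cum 60
  mile 39 (Epsilon, w=50) → cum 110
  mile 51 (Zeta, w=15) → cum 125
  mile 56 (Eta, w=90) → cum 215  ≥ 135 → median here
  mile 60 (Theta, w=55) → cum 270
Optimal location: mile 56.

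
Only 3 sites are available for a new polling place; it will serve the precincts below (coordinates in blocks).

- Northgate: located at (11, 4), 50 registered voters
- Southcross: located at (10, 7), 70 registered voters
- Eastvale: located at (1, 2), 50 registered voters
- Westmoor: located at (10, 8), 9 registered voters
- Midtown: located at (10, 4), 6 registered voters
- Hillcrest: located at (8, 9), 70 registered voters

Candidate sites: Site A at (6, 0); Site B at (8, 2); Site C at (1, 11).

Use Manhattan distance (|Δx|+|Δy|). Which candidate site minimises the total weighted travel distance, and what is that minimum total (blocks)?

Total weighted distance at each candidate:
  Site A (6, 0): total = 2496
  Site B (8, 2): total = 1676
  Site C (1, 11): total = 3044
Minimum is at Site B with total 1676 blocks.

Site B, total 1676 blocks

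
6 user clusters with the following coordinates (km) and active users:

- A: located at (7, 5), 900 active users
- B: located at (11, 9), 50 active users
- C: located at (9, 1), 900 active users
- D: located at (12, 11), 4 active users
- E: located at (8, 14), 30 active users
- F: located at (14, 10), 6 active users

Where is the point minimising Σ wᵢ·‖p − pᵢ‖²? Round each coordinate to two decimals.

(8.11, 3.37)

The minimiser of Σwᵢ‖p−pᵢ‖² is the weighted centroid p* = (Σwᵢpᵢ)/(Σwᵢ).
Σwᵢ = 1890.
Σwᵢxᵢ = 900·7 + 50·11 + 900·9 + 4·12 + 30·8 + 6·14 = 15322.
Σwᵢyᵢ = 900·5 + 50·9 + 900·1 + 4·11 + 30·14 + 6·10 = 6374.
x* = 15322/1890 = 8.11, y* = 6374/1890 = 3.37.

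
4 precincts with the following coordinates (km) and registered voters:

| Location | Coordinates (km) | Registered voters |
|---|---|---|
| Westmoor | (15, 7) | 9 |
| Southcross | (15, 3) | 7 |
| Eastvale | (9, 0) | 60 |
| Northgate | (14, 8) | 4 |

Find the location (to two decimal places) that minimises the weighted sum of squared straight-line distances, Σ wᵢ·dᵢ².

(10.45, 1.45)

The minimiser of Σwᵢ‖p−pᵢ‖² is the weighted centroid p* = (Σwᵢpᵢ)/(Σwᵢ).
Σwᵢ = 80.
Σwᵢxᵢ = 9·15 + 7·15 + 60·9 + 4·14 = 836.
Σwᵢyᵢ = 9·7 + 7·3 + 60·0 + 4·8 = 116.
x* = 836/80 = 10.45, y* = 116/80 = 1.45.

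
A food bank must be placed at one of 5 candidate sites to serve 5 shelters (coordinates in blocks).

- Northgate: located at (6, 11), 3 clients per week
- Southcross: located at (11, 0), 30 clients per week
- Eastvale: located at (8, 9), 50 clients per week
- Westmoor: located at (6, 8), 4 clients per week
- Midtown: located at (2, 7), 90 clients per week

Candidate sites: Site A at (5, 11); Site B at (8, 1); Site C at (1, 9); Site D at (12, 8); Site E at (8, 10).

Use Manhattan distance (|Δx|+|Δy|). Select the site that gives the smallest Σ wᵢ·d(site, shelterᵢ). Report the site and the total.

Site C, total 1235 blocks

Total weighted distance at each candidate:
  Site A (5, 11): total = 1409
  Site B (8, 1): total = 1672
  Site C (1, 9): total = 1235
  Site D (12, 8): total = 1561
  Site E (8, 10): total = 1275
Minimum is at Site C with total 1235 blocks.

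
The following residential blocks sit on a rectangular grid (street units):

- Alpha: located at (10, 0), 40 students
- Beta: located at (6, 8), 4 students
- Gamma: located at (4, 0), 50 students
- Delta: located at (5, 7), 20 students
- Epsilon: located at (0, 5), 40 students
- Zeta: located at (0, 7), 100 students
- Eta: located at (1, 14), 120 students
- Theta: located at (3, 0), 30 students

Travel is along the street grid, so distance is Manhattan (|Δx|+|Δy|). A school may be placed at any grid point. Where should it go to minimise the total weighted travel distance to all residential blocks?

(1, 7)

Manhattan distance separates: Σwᵢ(|x−xᵢ|+|y−yᵢ|) = Σwᵢ|x−xᵢ| + Σwᵢ|y−yᵢ|, so x and y are optimised independently as 1-D weighted medians.
Total weight W = 404; half = 202.
x-coordinate, sorted with cumulative weight:
  x=0 (Epsilon, w=40) cum 40
  x=0 (Zeta, w=100) cum 140
  x=1 (Eta, w=120) cum 260  ← median
  x=3 (Theta, w=30) cum 290
  x=4 (Gamma, w=50) cum 340
  x=5 (Delta, w=20) cum 360
  x=6 (Beta, w=4) cum 364
  x=10 (Alpha, w=40) cum 404
⇒ x* = 1
y-coordinate, sorted with cumulative weight:
  y=0 (Alpha, w=40) cum 40
  y=0 (Gamma, w=50) cum 90
  y=0 (Theta, w=30) cum 120
  y=5 (Epsilon, w=40) cum 160
  y=7 (Delta, w=20) cum 180
  y=7 (Zeta, w=100) cum 280  ← median
  y=8 (Beta, w=4) cum 284
  y=14 (Eta, w=120) cum 404
⇒ y* = 7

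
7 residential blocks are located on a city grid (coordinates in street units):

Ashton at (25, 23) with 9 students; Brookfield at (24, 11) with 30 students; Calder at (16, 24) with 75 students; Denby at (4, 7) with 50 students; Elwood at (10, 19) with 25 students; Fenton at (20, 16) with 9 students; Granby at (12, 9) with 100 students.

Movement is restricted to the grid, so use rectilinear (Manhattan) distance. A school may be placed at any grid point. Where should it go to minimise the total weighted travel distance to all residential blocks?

Manhattan distance separates: Σwᵢ(|x−xᵢ|+|y−yᵢ|) = Σwᵢ|x−xᵢ| + Σwᵢ|y−yᵢ|, so x and y are optimised independently as 1-D weighted medians.
Total weight W = 298; half = 149.
x-coordinate, sorted with cumulative weight:
  x=4 (Denby, w=50) cum 50
  x=10 (Elwood, w=25) cum 75
  x=12 (Granby, w=100) cum 175  ← median
  x=16 (Calder, w=75) cum 250
  x=20 (Fenton, w=9) cum 259
  x=24 (Brookfield, w=30) cum 289
  x=25 (Ashton, w=9) cum 298
⇒ x* = 12
y-coordinate, sorted with cumulative weight:
  y=7 (Denby, w=50) cum 50
  y=9 (Granby, w=100) cum 150  ← median
  y=11 (Brookfield, w=30) cum 180
  y=16 (Fenton, w=9) cum 189
  y=19 (Elwood, w=25) cum 214
  y=23 (Ashton, w=9) cum 223
  y=24 (Calder, w=75) cum 298
⇒ y* = 9

(12, 9)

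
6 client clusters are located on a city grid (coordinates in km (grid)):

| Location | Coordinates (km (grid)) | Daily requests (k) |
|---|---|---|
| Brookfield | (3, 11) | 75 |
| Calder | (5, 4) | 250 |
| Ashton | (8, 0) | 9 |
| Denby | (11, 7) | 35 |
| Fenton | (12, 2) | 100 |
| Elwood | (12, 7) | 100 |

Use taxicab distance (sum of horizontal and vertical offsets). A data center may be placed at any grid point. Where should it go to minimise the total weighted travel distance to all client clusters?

(5, 4)

Manhattan distance separates: Σwᵢ(|x−xᵢ|+|y−yᵢ|) = Σwᵢ|x−xᵢ| + Σwᵢ|y−yᵢ|, so x and y are optimised independently as 1-D weighted medians.
Total weight W = 569; half = 284.5.
x-coordinate, sorted with cumulative weight:
  x=3 (Brookfield, w=75) cum 75
  x=5 (Calder, w=250) cum 325  ← median
  x=8 (Ashton, w=9) cum 334
  x=11 (Denby, w=35) cum 369
  x=12 (Fenton, w=100) cum 469
  x=12 (Elwood, w=100) cum 569
⇒ x* = 5
y-coordinate, sorted with cumulative weight:
  y=0 (Ashton, w=9) cum 9
  y=2 (Fenton, w=100) cum 109
  y=4 (Calder, w=250) cum 359  ← median
  y=7 (Denby, w=35) cum 394
  y=7 (Elwood, w=100) cum 494
  y=11 (Brookfield, w=75) cum 569
⇒ y* = 4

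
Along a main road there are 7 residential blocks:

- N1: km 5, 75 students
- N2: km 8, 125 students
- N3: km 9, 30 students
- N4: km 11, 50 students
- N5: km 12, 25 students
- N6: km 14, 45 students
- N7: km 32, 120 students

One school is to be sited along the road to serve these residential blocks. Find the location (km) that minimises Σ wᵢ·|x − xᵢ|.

For a sum of weighted absolute distances on a line, the optimum is the weighted median (not the mean). Total weight W = 470; half-weight = 235.
Sort by position and accumulate weight:
  km 5 (N1, w=75) → cum 75
  km 8 (N2, w=125) → cum 200
  km 9 (N3, w=30) → cum 230
  km 11 (N4, w=50) → cum 280  ≥ 235 → median here
  km 12 (N5, w=25) → cum 305
  km 14 (N6, w=45) → cum 350
  km 32 (N7, w=120) → cum 470
Optimal location: km 11.

x = 11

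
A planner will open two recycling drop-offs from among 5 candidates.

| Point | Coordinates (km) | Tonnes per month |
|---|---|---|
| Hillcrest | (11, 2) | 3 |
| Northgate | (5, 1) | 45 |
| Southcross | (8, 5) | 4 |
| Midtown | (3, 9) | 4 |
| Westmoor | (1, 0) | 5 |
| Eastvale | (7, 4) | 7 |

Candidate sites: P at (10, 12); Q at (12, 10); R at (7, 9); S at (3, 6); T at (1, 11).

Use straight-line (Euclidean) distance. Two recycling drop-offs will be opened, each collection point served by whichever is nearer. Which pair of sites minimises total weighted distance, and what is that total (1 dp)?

Evaluate every pair (each demand assigned to the nearer of the two):
  {R, S}: total = 357.9
  {Q, S}: total = 361.8
  {S, T}: total = 363.8
  {P, S}: total = 364.5
  {R, T}: total = 512.2
  {P, R}: total = 516.8
  {Q, R}: total = 516.8
  {Q, T}: total = 655.4
  {P, T}: total = 670.1
  {P, Q}: total = 722.3
Best pair: {R, S} with total 357.9.

{R, S}, total 357.9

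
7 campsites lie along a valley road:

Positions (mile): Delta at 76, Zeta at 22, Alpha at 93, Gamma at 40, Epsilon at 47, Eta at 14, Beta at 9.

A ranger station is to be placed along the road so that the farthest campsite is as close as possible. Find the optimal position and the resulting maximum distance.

The 1-center on a line is the midpoint of the two extreme points: leftmost at 9, rightmost at 93.
Optimal location = (9 + 93)/2 = 51; maximum distance = (93 − 9)/2 = 42.

location 51, max distance 42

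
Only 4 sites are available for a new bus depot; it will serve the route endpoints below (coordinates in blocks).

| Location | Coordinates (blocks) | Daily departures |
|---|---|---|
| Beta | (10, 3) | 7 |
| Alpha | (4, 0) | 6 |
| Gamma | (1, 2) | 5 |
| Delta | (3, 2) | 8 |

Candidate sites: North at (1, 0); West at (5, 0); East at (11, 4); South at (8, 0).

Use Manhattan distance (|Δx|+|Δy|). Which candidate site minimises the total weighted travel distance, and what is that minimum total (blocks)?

West, total 124 blocks

Total weighted distance at each candidate:
  North (1, 0): total = 144
  West (5, 0): total = 124
  East (11, 4): total = 220
  South (8, 0): total = 160
Minimum is at West with total 124 blocks.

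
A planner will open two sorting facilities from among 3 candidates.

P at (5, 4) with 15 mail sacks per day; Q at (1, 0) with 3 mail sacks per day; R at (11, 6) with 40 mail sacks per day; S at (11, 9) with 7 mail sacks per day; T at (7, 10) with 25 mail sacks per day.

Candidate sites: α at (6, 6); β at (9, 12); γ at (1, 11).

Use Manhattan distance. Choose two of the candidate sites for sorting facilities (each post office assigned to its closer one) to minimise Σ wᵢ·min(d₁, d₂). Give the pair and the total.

{α, β}, total 413

Evaluate every pair (each demand assigned to the nearer of the two):
  {α, β}: total = 413
  {α, γ}: total = 459
  {β, γ}: total = 653
Best pair: {α, β} with total 413.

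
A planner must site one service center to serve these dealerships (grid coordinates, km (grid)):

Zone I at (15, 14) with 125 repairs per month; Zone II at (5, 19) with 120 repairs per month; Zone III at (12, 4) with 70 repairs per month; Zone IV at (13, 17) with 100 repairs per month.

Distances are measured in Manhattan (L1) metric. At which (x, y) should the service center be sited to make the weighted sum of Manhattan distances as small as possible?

(13, 17)

Manhattan distance separates: Σwᵢ(|x−xᵢ|+|y−yᵢ|) = Σwᵢ|x−xᵢ| + Σwᵢ|y−yᵢ|, so x and y are optimised independently as 1-D weighted medians.
Total weight W = 415; half = 207.5.
x-coordinate, sorted with cumulative weight:
  x=5 (Zone II, w=120) cum 120
  x=12 (Zone III, w=70) cum 190
  x=13 (Zone IV, w=100) cum 290  ← median
  x=15 (Zone I, w=125) cum 415
⇒ x* = 13
y-coordinate, sorted with cumulative weight:
  y=4 (Zone III, w=70) cum 70
  y=14 (Zone I, w=125) cum 195
  y=17 (Zone IV, w=100) cum 295  ← median
  y=19 (Zone II, w=120) cum 415
⇒ y* = 17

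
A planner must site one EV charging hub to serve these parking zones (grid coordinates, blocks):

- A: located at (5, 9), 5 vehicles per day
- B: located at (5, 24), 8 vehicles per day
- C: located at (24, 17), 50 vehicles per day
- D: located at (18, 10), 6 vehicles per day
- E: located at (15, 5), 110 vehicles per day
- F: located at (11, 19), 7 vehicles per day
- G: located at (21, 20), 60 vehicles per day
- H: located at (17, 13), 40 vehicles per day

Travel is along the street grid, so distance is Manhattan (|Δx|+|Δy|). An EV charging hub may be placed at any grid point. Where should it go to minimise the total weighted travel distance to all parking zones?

(17, 13)

Manhattan distance separates: Σwᵢ(|x−xᵢ|+|y−yᵢ|) = Σwᵢ|x−xᵢ| + Σwᵢ|y−yᵢ|, so x and y are optimised independently as 1-D weighted medians.
Total weight W = 286; half = 143.
x-coordinate, sorted with cumulative weight:
  x=5 (A, w=5) cum 5
  x=5 (B, w=8) cum 13
  x=11 (F, w=7) cum 20
  x=15 (E, w=110) cum 130
  x=17 (H, w=40) cum 170  ← median
  x=18 (D, w=6) cum 176
  x=21 (G, w=60) cum 236
  x=24 (C, w=50) cum 286
⇒ x* = 17
y-coordinate, sorted with cumulative weight:
  y=5 (E, w=110) cum 110
  y=9 (A, w=5) cum 115
  y=10 (D, w=6) cum 121
  y=13 (H, w=40) cum 161  ← median
  y=17 (C, w=50) cum 211
  y=19 (F, w=7) cum 218
  y=20 (G, w=60) cum 278
  y=24 (B, w=8) cum 286
⇒ y* = 13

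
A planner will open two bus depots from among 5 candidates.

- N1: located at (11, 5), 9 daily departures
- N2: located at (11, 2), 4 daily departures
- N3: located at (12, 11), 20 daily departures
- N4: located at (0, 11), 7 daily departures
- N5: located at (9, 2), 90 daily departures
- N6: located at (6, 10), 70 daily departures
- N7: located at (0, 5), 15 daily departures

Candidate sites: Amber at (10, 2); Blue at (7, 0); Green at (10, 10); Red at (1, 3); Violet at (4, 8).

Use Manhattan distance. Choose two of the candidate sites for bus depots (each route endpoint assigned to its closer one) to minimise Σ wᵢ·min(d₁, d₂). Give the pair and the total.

{Amber, Green}, total 742

Evaluate every pair (each demand assigned to the nearer of the two):
  {Amber, Green}: total = 742
  {Amber, Violet}: total = 784
  {Blue, Green}: total = 1035
  {Blue, Violet}: total = 1119
  {Amber, Red}: total = 1298
  {Green, Red}: total = 1348
  {Green, Violet}: total = 1394
  {Amber, Blue}: total = 1426
  {Red, Violet}: total = 1538
  {Blue, Red}: total = 1663
Best pair: {Amber, Green} with total 742.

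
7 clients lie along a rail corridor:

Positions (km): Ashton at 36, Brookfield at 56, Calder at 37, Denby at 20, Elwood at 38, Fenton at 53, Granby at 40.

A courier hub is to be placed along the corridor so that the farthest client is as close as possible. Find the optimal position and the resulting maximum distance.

location 38, max distance 18

The 1-center on a line is the midpoint of the two extreme points: leftmost at 20, rightmost at 56.
Optimal location = (20 + 56)/2 = 38; maximum distance = (56 − 20)/2 = 18.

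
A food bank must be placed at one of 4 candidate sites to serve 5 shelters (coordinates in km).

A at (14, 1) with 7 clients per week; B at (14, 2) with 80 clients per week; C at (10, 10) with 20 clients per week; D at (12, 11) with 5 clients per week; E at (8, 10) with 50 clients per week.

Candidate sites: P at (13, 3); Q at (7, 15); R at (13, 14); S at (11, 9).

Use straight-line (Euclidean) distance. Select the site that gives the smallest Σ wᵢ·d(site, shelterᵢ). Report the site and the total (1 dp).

P, total 751.5 km

Total weighted distance at each candidate:
  P (13, 3): total = 751.5
  Q (7, 15): total = 1694.3
  R (13, 14): total = 1490.6
  S (11, 9): total = 866.6
Minimum is at P with total 751.5 km.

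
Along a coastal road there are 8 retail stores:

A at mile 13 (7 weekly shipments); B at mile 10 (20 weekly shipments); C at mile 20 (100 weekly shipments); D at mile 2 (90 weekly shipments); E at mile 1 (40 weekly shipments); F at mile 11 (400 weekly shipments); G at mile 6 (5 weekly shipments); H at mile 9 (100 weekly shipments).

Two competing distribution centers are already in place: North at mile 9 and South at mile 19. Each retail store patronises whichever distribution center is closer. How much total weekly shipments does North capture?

The indifferent point is the midpoint (9+19)/2 = 14; retail stores left of it (closer to North at 9) go to North, those right go to South.
  E at 1 (w=40) → North
  D at 2 (w=90) → North
  G at 6 (w=5) → North
  H at 9 (w=100) → North
  B at 10 (w=20) → North
  F at 11 (w=400) → North
  A at 13 (w=7) → North
  C at 20 (w=100) → South
North captures 662; South captures 100.

662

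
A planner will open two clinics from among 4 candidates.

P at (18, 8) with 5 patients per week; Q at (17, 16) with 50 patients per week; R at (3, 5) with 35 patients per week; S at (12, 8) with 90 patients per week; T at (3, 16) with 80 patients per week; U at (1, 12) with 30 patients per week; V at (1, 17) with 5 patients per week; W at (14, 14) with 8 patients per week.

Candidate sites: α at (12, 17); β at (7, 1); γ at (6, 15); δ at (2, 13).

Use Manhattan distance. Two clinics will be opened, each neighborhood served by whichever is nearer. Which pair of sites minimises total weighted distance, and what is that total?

Evaluate every pair (each demand assigned to the nearer of the two):
  {α, δ}: total = 1945
  {α, γ}: total = 2275
  {γ, δ}: total = 2657
  {β, γ}: total = 2717
  {α, β}: total = 2840
  {β, δ}: total = 2859
Best pair: {α, δ} with total 1945.

{α, δ}, total 1945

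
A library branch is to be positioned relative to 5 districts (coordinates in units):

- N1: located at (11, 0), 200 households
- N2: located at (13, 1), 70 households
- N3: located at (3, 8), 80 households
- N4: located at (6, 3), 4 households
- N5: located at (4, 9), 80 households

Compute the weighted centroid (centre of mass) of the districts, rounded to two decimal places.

(8.51, 3.32)

The minimiser of Σwᵢ‖p−pᵢ‖² is the weighted centroid p* = (Σwᵢpᵢ)/(Σwᵢ).
Σwᵢ = 434.
Σwᵢxᵢ = 200·11 + 70·13 + 80·3 + 4·6 + 80·4 = 3694.
Σwᵢyᵢ = 200·0 + 70·1 + 80·8 + 4·3 + 80·9 = 1442.
x* = 3694/434 = 8.51, y* = 1442/434 = 3.32.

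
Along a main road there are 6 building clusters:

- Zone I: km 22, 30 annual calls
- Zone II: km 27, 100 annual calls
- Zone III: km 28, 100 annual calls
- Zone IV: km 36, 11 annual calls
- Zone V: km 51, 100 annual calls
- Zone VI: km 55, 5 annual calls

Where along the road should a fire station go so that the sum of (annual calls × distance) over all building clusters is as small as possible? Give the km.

x = 28

For a sum of weighted absolute distances on a line, the optimum is the weighted median (not the mean). Total weight W = 346; half-weight = 173.
Sort by position and accumulate weight:
  km 22 (Zone I, w=30) → cum 30
  km 27 (Zone II, w=100) → cum 130
  km 28 (Zone III, w=100) → cum 230  ≥ 173 → median here
  km 36 (Zone IV, w=11) → cum 241
  km 51 (Zone V, w=100) → cum 341
  km 55 (Zone VI, w=5) → cum 346
Optimal location: km 28.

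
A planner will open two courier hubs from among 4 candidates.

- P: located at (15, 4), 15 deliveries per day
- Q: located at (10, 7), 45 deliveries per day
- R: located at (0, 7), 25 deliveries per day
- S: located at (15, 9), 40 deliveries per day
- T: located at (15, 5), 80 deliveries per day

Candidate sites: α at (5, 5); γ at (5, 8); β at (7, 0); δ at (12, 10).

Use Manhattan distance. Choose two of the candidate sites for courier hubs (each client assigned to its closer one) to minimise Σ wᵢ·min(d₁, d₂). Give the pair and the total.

Evaluate every pair (each demand assigned to the nearer of the two):
  {γ, δ}: total = 1310
  {α, δ}: total = 1335
  {β, δ}: total = 1510
  {α, γ}: total = 1825
  {α, β}: total = 2015
  {γ, β}: total = 2080
Best pair: {γ, δ} with total 1310.

{γ, δ}, total 1310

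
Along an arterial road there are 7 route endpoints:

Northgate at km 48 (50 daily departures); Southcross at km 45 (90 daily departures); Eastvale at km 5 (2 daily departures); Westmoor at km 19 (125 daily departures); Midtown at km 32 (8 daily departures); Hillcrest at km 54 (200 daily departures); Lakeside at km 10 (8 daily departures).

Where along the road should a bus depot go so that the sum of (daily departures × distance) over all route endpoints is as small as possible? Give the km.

For a sum of weighted absolute distances on a line, the optimum is the weighted median (not the mean). Total weight W = 483; half-weight = 241.5.
Sort by position and accumulate weight:
  km 5 (Eastvale, w=2) → cum 2
  km 10 (Lakeside, w=8) → cum 10
  km 19 (Westmoor, w=125) → cum 135
  km 32 (Midtown, w=8) → cum 143
  km 45 (Southcross, w=90) → cum 233
  km 48 (Northgate, w=50) → cum 283  ≥ 241.5 → median here
  km 54 (Hillcrest, w=200) → cum 483
Optimal location: km 48.

x = 48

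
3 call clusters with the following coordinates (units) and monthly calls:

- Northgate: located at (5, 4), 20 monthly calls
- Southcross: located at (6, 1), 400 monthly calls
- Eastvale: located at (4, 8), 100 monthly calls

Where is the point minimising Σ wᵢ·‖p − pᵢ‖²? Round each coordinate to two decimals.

(5.58, 2.46)

The minimiser of Σwᵢ‖p−pᵢ‖² is the weighted centroid p* = (Σwᵢpᵢ)/(Σwᵢ).
Σwᵢ = 520.
Σwᵢxᵢ = 20·5 + 400·6 + 100·4 = 2900.
Σwᵢyᵢ = 20·4 + 400·1 + 100·8 = 1280.
x* = 2900/520 = 5.58, y* = 1280/520 = 2.46.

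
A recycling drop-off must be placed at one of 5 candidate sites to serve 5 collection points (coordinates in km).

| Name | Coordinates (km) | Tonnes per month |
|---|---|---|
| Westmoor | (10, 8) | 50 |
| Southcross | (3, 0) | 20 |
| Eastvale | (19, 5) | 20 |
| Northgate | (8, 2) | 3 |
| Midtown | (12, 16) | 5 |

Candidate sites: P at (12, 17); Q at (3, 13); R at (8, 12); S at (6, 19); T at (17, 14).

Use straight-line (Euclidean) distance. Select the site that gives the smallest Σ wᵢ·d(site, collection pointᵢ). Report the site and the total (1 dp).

R, total 802.7 km

Total weighted distance at each candidate:
  P (12, 17): total = 1175.1
  Q (3, 13): total = 1131.6
  R (8, 12): total = 802.7
  S (6, 19): total = 1436.9
  T (17, 14): total = 1113.3
Minimum is at R with total 802.7 km.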